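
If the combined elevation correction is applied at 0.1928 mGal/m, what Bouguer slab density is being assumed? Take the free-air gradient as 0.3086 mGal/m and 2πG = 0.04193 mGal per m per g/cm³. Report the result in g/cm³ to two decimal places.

0.1928 = 0.3086 − 0.04193 × ρ
ρ = (0.3086 − 0.1928) / 0.04193 = 2.76 g/cm³

2.76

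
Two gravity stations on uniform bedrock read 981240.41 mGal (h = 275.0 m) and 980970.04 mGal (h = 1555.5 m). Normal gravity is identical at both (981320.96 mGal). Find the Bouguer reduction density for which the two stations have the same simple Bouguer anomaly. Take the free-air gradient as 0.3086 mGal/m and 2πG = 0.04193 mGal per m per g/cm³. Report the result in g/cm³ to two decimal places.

Δg_obs = 980970.04 − 981240.41 = -270.37 mGal over Δh = 1555.5 − 275.0 = 1280.5 m
Equal Bouguer anomalies ⇒ Δg_obs + (0.3086 − 0.04193ρ)·Δh = 0
0.3086 − 0.04193ρ = −Δg_obs/Δh = 0.21114
ρ = (0.3086 − 0.21114) / 0.04193 = 2.32 g/cm³

2.32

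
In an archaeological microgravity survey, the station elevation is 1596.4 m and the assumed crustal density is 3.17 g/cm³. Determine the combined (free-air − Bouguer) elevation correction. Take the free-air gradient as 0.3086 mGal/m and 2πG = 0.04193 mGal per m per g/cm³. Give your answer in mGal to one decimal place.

Combined gradient = 0.3086 − 0.04193 × 3.17 = 0.1756819 mGal/m
Combined elevation correction = 0.1756819 × 1596.4 = 280.5 mGal

280.5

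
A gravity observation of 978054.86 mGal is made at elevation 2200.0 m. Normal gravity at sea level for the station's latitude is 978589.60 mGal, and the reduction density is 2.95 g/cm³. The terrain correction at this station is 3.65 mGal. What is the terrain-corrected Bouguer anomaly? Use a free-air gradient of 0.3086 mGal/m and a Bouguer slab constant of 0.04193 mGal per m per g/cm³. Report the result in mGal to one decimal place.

Free-air correction = 0.3086 × 2200.0 = 678.92 mGal
Free-air anomaly = 978054.86 − 978589.60 + (678.92) = 144.18 mGal
Bouguer slab correction = 0.04193 × 2.95 × 2200.0 = 272.13 mGal
Simple Bouguer anomaly = 144.18 − (272.13) = -127.95 mGal
Complete Bouguer anomaly = -127.95 + 3.65 = -124.30 mGal

-124.3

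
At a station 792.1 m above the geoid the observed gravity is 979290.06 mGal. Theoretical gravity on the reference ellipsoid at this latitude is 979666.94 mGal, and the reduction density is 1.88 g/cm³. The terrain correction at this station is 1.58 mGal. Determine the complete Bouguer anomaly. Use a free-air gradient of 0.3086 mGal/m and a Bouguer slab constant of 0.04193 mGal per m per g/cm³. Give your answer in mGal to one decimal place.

-193.3

Free-air correction = 0.3086 × 792.1 = 244.44 mGal
Free-air anomaly = 979290.06 − 979666.94 + (244.44) = -132.44 mGal
Bouguer slab correction = 0.04193 × 1.88 × 792.1 = 62.44 mGal
Simple Bouguer anomaly = -132.44 − (62.44) = -194.88 mGal
Complete Bouguer anomaly = -194.88 + 1.58 = -193.30 mGal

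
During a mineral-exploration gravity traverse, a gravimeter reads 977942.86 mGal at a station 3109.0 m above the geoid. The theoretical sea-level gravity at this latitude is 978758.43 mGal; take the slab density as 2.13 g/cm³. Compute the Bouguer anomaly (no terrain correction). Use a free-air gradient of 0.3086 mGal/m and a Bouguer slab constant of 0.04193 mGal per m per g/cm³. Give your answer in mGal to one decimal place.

-133.8

Free-air correction = 0.3086 × 3109.0 = 959.44 mGal
Free-air anomaly = 977942.86 − 978758.43 + (959.44) = 143.87 mGal
Bouguer slab correction = 0.04193 × 2.13 × 3109.0 = 277.67 mGal
Simple Bouguer anomaly = 143.87 − (277.67) = -133.80 mGal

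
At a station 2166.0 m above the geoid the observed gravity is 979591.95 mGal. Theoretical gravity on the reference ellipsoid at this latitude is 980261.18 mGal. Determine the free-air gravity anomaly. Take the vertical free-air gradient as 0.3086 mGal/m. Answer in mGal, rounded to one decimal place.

Free-air correction = 0.3086 × 2166.0 = 668.43 mGal
Free-air anomaly = 979591.95 − 980261.18 + (668.43) = -0.80 mGal

-0.8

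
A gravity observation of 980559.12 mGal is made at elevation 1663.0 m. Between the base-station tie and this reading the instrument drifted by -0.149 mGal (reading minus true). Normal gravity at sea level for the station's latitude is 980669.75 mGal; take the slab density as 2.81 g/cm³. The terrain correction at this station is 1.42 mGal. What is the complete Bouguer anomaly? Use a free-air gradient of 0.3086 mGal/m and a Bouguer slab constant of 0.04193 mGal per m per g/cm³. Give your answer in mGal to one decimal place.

208.2

Drift-corrected reading = 980559.12 − (-0.149) = 980559.269 mGal
Free-air correction = 0.3086 × 1663.0 = 513.20 mGal
Free-air anomaly = 980559.269 − 980669.75 + (513.20) = 402.719 mGal
Bouguer slab correction = 0.04193 × 2.81 × 1663.0 = 195.94 mGal
Simple Bouguer anomaly = 402.719 − (195.94) = 206.779 mGal
Complete Bouguer anomaly = 206.779 + 1.42 = 208.199 mGal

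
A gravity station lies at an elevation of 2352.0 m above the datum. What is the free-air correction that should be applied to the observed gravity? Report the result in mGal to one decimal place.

Free-air correction = 0.3086 × 2352.0 = 725.8 mGal

725.8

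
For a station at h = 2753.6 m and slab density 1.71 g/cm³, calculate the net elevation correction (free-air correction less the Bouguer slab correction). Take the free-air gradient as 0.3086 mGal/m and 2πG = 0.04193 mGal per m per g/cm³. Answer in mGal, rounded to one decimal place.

Combined gradient = 0.3086 − 0.04193 × 1.71 = 0.2368997 mGal/m
Combined elevation correction = 0.2368997 × 2753.6 = 652.3 mGal

652.3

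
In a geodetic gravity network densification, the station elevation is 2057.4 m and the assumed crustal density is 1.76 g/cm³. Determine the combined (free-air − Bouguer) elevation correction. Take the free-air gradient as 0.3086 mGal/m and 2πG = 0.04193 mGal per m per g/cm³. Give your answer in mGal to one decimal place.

483.1

Combined gradient = 0.3086 − 0.04193 × 1.76 = 0.2348032 mGal/m
Combined elevation correction = 0.2348032 × 2057.4 = 483.1 mGal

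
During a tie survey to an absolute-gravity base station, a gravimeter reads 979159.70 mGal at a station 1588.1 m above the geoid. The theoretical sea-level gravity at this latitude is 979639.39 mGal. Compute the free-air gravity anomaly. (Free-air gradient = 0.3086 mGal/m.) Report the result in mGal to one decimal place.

Free-air correction = 0.3086 × 1588.1 = 490.09 mGal
Free-air anomaly = 979159.70 − 979639.39 + (490.09) = 10.40 mGal

10.4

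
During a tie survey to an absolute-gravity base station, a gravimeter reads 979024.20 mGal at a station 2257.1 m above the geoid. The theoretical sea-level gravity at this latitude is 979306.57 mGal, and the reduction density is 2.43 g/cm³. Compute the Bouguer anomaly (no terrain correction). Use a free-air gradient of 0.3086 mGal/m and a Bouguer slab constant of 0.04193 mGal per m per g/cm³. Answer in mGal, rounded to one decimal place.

184.2

Free-air correction = 0.3086 × 2257.1 = 696.54 mGal
Free-air anomaly = 979024.20 − 979306.57 + (696.54) = 414.17 mGal
Bouguer slab correction = 0.04193 × 2.43 × 2257.1 = 229.98 mGal
Simple Bouguer anomaly = 414.17 − (229.98) = 184.19 mGal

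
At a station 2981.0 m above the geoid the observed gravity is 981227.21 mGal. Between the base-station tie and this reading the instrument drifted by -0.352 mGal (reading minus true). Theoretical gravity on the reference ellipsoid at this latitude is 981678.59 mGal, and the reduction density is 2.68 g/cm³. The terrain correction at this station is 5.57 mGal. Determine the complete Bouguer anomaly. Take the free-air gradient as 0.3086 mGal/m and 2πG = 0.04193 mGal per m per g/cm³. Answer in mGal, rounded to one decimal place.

139.5

Drift-corrected reading = 981227.21 − (-0.352) = 981227.562 mGal
Free-air correction = 0.3086 × 2981.0 = 919.94 mGal
Free-air anomaly = 981227.562 − 981678.59 + (919.94) = 468.912 mGal
Bouguer slab correction = 0.04193 × 2.68 × 2981.0 = 334.98 mGal
Simple Bouguer anomaly = 468.912 − (334.98) = 133.932 mGal
Complete Bouguer anomaly = 133.932 + 5.57 = 139.502 mGal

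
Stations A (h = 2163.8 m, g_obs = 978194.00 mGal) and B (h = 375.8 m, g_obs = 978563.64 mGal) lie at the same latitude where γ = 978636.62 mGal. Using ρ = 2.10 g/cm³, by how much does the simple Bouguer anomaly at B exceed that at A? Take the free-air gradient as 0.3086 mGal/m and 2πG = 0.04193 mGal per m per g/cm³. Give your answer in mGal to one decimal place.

Δg_SB(A) = 978194.00 − 978636.62 + 0.3086×2163.8 − 0.04193×2.10×2163.8 = 34.60 mGal
Δg_SB(B) = 978563.64 − 978636.62 + 0.3086×375.8 − 0.04193×2.10×375.8 = 9.90 mGal
Difference = 9.90 − (34.60) = -24.70 mGal

-24.7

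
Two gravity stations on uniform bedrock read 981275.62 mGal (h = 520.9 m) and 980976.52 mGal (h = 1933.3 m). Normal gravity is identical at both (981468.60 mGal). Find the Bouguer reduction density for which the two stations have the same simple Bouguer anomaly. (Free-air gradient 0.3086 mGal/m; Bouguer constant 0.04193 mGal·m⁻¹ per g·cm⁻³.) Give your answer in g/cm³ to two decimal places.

Δg_obs = 980976.52 − 981275.62 = -299.10 mGal over Δh = 1933.3 − 520.9 = 1412.4 m
Equal Bouguer anomalies ⇒ Δg_obs + (0.3086 − 0.04193ρ)·Δh = 0
0.3086 − 0.04193ρ = −Δg_obs/Δh = 0.21177
ρ = (0.3086 − 0.21177) / 0.04193 = 2.31 g/cm³

2.31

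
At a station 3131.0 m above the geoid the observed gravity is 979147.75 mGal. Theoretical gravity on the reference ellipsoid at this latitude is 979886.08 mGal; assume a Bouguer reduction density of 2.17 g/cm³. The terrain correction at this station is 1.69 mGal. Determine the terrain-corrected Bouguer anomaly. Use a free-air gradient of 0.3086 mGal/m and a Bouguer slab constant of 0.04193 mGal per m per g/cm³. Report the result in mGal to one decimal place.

Free-air correction = 0.3086 × 3131.0 = 966.23 mGal
Free-air anomaly = 979147.75 − 979886.08 + (966.23) = 227.90 mGal
Bouguer slab correction = 0.04193 × 2.17 × 3131.0 = 284.88 mGal
Simple Bouguer anomaly = 227.90 − (284.88) = -56.98 mGal
Complete Bouguer anomaly = -56.98 + 1.69 = -55.29 mGal

-55.3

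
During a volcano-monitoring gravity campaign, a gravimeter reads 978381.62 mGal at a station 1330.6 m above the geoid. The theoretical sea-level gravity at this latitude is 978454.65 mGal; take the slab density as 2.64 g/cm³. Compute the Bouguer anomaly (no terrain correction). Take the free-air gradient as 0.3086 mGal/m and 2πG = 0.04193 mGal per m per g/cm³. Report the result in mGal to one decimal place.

Free-air correction = 0.3086 × 1330.6 = 410.62 mGal
Free-air anomaly = 978381.62 − 978454.65 + (410.62) = 337.59 mGal
Bouguer slab correction = 0.04193 × 2.64 × 1330.6 = 147.29 mGal
Simple Bouguer anomaly = 337.59 − (147.29) = 190.30 mGal

190.3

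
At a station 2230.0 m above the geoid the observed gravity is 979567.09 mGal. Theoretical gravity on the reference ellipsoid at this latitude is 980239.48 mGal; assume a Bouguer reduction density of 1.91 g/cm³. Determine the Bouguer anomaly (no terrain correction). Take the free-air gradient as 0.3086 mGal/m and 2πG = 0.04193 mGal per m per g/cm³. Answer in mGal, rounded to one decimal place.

-162.8

Free-air correction = 0.3086 × 2230.0 = 688.18 mGal
Free-air anomaly = 979567.09 − 980239.48 + (688.18) = 15.79 mGal
Bouguer slab correction = 0.04193 × 1.91 × 2230.0 = 178.59 mGal
Simple Bouguer anomaly = 15.79 − (178.59) = -162.80 mGal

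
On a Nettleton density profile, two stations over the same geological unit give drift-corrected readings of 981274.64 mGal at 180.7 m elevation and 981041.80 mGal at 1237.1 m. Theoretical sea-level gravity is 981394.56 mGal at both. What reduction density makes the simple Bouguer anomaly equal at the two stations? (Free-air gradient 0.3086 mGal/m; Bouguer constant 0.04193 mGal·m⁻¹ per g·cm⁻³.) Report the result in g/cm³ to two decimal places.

Δg_obs = 981041.80 − 981274.64 = -232.84 mGal over Δh = 1237.1 − 180.7 = 1056.4 m
Equal Bouguer anomalies ⇒ Δg_obs + (0.3086 − 0.04193ρ)·Δh = 0
0.3086 − 0.04193ρ = −Δg_obs/Δh = 0.22041
ρ = (0.3086 − 0.22041) / 0.04193 = 2.10 g/cm³

2.10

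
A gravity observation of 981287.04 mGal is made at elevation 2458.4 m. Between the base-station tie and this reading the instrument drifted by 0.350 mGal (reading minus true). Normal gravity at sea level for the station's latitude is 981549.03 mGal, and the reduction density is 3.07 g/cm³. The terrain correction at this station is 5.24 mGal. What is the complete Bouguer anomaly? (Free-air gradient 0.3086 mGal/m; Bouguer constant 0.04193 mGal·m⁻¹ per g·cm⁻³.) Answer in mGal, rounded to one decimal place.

Drift-corrected reading = 981287.04 − (0.350) = 981286.690 mGal
Free-air correction = 0.3086 × 2458.4 = 758.66 mGal
Free-air anomaly = 981286.690 − 981549.03 + (758.66) = 496.320 mGal
Bouguer slab correction = 0.04193 × 3.07 × 2458.4 = 316.46 mGal
Simple Bouguer anomaly = 496.320 − (316.46) = 179.860 mGal
Complete Bouguer anomaly = 179.860 + 5.24 = 185.100 mGal

185.1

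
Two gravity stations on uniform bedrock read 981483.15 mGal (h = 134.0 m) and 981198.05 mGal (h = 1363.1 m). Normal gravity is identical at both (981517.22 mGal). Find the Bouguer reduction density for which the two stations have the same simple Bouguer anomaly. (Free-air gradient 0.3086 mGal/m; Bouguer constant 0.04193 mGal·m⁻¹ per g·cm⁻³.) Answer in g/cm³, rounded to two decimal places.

1.83

Δg_obs = 981198.05 − 981483.15 = -285.10 mGal over Δh = 1363.1 − 134.0 = 1229.1 m
Equal Bouguer anomalies ⇒ Δg_obs + (0.3086 − 0.04193ρ)·Δh = 0
0.3086 − 0.04193ρ = −Δg_obs/Δh = 0.23196
ρ = (0.3086 − 0.23196) / 0.04193 = 1.83 g/cm³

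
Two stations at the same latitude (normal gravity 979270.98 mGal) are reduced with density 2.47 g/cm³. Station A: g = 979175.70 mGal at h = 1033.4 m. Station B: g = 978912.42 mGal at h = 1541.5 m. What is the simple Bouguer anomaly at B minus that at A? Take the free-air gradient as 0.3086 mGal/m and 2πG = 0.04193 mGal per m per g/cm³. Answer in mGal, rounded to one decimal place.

-159.1

Δg_SB(A) = 979175.70 − 979270.98 + 0.3086×1033.4 − 0.04193×2.47×1033.4 = 116.60 mGal
Δg_SB(B) = 978912.42 − 979270.98 + 0.3086×1541.5 − 0.04193×2.47×1541.5 = -42.50 mGal
Difference = -42.50 − (116.60) = -159.10 mGal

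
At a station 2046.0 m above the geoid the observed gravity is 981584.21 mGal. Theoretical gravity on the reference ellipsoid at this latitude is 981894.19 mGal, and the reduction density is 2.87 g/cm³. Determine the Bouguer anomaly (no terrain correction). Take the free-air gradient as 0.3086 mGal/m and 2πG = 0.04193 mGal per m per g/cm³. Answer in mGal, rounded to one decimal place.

Free-air correction = 0.3086 × 2046.0 = 631.40 mGal
Free-air anomaly = 981584.21 − 981894.19 + (631.40) = 321.42 mGal
Bouguer slab correction = 0.04193 × 2.87 × 2046.0 = 246.21 mGal
Simple Bouguer anomaly = 321.42 − (246.21) = 75.21 mGal

75.2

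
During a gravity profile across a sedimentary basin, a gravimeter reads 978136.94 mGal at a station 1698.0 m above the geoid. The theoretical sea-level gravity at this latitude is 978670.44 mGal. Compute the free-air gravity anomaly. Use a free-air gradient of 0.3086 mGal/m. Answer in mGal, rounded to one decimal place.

Free-air correction = 0.3086 × 1698.0 = 524.00 mGal
Free-air anomaly = 978136.94 − 978670.44 + (524.00) = -9.50 mGal

-9.5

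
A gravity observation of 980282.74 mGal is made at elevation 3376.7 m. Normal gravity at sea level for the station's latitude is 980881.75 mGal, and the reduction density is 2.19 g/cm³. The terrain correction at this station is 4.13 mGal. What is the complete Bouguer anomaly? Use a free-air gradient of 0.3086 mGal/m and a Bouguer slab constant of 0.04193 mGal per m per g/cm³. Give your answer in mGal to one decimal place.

Free-air correction = 0.3086 × 3376.7 = 1042.05 mGal
Free-air anomaly = 980282.74 − 980881.75 + (1042.05) = 443.04 mGal
Bouguer slab correction = 0.04193 × 2.19 × 3376.7 = 310.07 mGal
Simple Bouguer anomaly = 443.04 − (310.07) = 132.97 mGal
Complete Bouguer anomaly = 132.97 + 4.13 = 137.10 mGal

137.1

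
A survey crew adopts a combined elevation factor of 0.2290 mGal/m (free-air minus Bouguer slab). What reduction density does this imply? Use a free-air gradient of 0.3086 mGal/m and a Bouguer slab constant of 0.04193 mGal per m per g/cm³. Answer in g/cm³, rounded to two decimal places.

0.2290 = 0.3086 − 0.04193 × ρ
ρ = (0.3086 − 0.2290) / 0.04193 = 1.90 g/cm³

1.90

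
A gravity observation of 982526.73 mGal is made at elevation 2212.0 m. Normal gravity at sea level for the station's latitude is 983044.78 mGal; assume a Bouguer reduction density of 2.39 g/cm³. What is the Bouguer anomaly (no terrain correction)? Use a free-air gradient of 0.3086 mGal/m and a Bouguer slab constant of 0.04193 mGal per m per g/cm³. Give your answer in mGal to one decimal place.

-57.1

Free-air correction = 0.3086 × 2212.0 = 682.62 mGal
Free-air anomaly = 982526.73 − 983044.78 + (682.62) = 164.57 mGal
Bouguer slab correction = 0.04193 × 2.39 × 2212.0 = 221.67 mGal
Simple Bouguer anomaly = 164.57 − (221.67) = -57.10 mGal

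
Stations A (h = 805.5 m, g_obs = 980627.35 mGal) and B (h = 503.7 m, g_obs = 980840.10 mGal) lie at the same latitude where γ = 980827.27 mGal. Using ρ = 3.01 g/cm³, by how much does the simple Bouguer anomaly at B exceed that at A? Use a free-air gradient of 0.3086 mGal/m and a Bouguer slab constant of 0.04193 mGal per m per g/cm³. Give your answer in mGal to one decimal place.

Δg_SB(A) = 980627.35 − 980827.27 + 0.3086×805.5 − 0.04193×3.01×805.5 = -53.00 mGal
Δg_SB(B) = 980840.10 − 980827.27 + 0.3086×503.7 − 0.04193×3.01×503.7 = 104.70 mGal
Difference = 104.70 − (-53.00) = 157.70 mGal

157.7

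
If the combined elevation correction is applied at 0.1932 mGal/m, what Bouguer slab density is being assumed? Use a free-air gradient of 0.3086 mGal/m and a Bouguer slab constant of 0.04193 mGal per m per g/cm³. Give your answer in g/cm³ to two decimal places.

2.75

0.1932 = 0.3086 − 0.04193 × ρ
ρ = (0.3086 − 0.1932) / 0.04193 = 2.75 g/cm³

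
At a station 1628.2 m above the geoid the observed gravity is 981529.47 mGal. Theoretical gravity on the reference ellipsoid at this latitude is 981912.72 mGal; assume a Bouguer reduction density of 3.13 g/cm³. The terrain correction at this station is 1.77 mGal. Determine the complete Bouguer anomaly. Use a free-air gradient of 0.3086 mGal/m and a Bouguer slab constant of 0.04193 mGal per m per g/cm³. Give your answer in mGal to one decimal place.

Free-air correction = 0.3086 × 1628.2 = 502.46 mGal
Free-air anomaly = 981529.47 − 981912.72 + (502.46) = 119.21 mGal
Bouguer slab correction = 0.04193 × 3.13 × 1628.2 = 213.69 mGal
Simple Bouguer anomaly = 119.21 − (213.69) = -94.48 mGal
Complete Bouguer anomaly = -94.48 + 1.77 = -92.71 mGal

-92.7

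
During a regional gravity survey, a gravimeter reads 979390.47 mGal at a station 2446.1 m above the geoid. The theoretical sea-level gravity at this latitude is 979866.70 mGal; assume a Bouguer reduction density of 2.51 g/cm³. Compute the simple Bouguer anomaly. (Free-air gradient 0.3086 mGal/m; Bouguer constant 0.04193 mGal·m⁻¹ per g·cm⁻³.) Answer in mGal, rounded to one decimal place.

Free-air correction = 0.3086 × 2446.1 = 754.87 mGal
Free-air anomaly = 979390.47 − 979866.70 + (754.87) = 278.64 mGal
Bouguer slab correction = 0.04193 × 2.51 × 2446.1 = 257.44 mGal
Simple Bouguer anomaly = 278.64 − (257.44) = 21.20 mGal

21.2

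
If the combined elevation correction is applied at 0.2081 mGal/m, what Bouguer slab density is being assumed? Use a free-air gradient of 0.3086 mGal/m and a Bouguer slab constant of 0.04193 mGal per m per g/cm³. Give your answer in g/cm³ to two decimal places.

2.40

0.2081 = 0.3086 − 0.04193 × ρ
ρ = (0.3086 − 0.2081) / 0.04193 = 2.40 g/cm³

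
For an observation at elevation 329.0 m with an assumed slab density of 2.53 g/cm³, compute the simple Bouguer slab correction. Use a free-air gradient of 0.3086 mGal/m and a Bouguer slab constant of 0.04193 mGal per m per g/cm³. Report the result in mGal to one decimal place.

34.9

Bouguer slab correction = 0.04193 × 2.53 × 329.0 = 34.9 mGal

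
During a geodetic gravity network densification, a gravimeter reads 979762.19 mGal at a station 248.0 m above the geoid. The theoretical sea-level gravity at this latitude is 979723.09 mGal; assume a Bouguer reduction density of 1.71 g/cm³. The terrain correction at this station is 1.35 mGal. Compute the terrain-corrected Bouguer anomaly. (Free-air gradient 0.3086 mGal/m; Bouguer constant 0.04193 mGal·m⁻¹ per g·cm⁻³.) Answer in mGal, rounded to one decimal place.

99.2

Free-air correction = 0.3086 × 248.0 = 76.53 mGal
Free-air anomaly = 979762.19 − 979723.09 + (76.53) = 115.63 mGal
Bouguer slab correction = 0.04193 × 1.71 × 248.0 = 17.78 mGal
Simple Bouguer anomaly = 115.63 − (17.78) = 97.85 mGal
Complete Bouguer anomaly = 97.85 + 1.35 = 99.20 mGal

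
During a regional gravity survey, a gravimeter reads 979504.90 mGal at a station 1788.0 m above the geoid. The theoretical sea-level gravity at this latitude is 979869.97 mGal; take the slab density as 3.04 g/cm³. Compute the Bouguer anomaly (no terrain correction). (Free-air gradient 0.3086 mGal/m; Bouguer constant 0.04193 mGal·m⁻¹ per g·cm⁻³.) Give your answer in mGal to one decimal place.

-41.2

Free-air correction = 0.3086 × 1788.0 = 551.78 mGal
Free-air anomaly = 979504.90 − 979869.97 + (551.78) = 186.71 mGal
Bouguer slab correction = 0.04193 × 3.04 × 1788.0 = 227.91 mGal
Simple Bouguer anomaly = 186.71 − (227.91) = -41.20 mGal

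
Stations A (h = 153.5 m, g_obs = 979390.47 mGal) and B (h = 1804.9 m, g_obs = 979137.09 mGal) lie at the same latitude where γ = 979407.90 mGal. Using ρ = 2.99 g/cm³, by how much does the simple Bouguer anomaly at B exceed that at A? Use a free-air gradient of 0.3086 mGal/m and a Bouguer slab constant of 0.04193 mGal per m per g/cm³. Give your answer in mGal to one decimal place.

Δg_SB(A) = 979390.47 − 979407.90 + 0.3086×153.5 − 0.04193×2.99×153.5 = 10.70 mGal
Δg_SB(B) = 979137.09 − 979407.90 + 0.3086×1804.9 − 0.04193×2.99×1804.9 = 59.90 mGal
Difference = 59.90 − (10.70) = 49.20 mGal

49.2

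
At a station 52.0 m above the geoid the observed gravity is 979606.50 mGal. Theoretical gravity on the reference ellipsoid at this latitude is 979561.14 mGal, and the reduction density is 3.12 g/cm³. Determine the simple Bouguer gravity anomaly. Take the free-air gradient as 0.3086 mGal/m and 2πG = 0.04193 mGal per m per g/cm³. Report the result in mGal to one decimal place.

Free-air correction = 0.3086 × 52.0 = 16.05 mGal
Free-air anomaly = 979606.50 − 979561.14 + (16.05) = 61.41 mGal
Bouguer slab correction = 0.04193 × 3.12 × 52.0 = 6.80 mGal
Simple Bouguer anomaly = 61.41 − (6.80) = 54.61 mGal

54.6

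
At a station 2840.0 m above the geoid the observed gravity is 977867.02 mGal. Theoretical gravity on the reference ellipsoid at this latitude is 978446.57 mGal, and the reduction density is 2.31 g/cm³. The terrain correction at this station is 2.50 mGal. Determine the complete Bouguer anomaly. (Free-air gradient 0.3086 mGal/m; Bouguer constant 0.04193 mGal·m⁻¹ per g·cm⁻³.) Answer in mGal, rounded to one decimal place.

24.3

Free-air correction = 0.3086 × 2840.0 = 876.42 mGal
Free-air anomaly = 977867.02 − 978446.57 + (876.42) = 296.87 mGal
Bouguer slab correction = 0.04193 × 2.31 × 2840.0 = 275.08 mGal
Simple Bouguer anomaly = 296.87 − (275.08) = 21.79 mGal
Complete Bouguer anomaly = 21.79 + 2.50 = 24.29 mGal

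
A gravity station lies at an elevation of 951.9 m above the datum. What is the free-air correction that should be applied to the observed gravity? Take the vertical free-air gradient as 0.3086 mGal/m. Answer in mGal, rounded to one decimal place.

293.8

Free-air correction = 0.3086 × 951.9 = 293.8 mGal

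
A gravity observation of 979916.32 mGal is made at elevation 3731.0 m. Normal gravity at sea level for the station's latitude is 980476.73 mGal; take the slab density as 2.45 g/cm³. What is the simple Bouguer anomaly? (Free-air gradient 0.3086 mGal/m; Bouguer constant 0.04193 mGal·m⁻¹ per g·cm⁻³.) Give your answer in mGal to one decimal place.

Free-air correction = 0.3086 × 3731.0 = 1151.39 mGal
Free-air anomaly = 979916.32 − 980476.73 + (1151.39) = 590.98 mGal
Bouguer slab correction = 0.04193 × 2.45 × 3731.0 = 383.28 mGal
Simple Bouguer anomaly = 590.98 − (383.28) = 207.70 mGal

207.7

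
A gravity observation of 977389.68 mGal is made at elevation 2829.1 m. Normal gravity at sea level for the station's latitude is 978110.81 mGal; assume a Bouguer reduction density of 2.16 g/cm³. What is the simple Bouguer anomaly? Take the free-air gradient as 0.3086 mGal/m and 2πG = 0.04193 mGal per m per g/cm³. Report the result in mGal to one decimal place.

Free-air correction = 0.3086 × 2829.1 = 873.06 mGal
Free-air anomaly = 977389.68 − 978110.81 + (873.06) = 151.93 mGal
Bouguer slab correction = 0.04193 × 2.16 × 2829.1 = 256.23 mGal
Simple Bouguer anomaly = 151.93 − (256.23) = -104.30 mGal

-104.3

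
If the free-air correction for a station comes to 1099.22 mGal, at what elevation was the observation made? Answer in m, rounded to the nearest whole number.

3562

h = 1099.22 / 0.3086 = 3561.96 m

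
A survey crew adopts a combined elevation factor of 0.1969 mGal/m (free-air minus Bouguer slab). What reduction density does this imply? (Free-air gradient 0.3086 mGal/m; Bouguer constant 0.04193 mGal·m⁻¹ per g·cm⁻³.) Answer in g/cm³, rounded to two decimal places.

0.1969 = 0.3086 − 0.04193 × ρ
ρ = (0.3086 − 0.1969) / 0.04193 = 2.66 g/cm³

2.66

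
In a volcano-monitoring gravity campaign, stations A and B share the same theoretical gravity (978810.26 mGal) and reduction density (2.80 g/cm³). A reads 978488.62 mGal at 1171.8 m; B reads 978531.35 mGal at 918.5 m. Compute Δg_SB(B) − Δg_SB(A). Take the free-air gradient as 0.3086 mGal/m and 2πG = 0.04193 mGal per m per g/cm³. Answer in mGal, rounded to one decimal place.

-5.7

Δg_SB(A) = 978488.62 − 978810.26 + 0.3086×1171.8 − 0.04193×2.80×1171.8 = -97.60 mGal
Δg_SB(B) = 978531.35 − 978810.26 + 0.3086×918.5 − 0.04193×2.80×918.5 = -103.30 mGal
Difference = -103.30 − (-97.60) = -5.70 mGal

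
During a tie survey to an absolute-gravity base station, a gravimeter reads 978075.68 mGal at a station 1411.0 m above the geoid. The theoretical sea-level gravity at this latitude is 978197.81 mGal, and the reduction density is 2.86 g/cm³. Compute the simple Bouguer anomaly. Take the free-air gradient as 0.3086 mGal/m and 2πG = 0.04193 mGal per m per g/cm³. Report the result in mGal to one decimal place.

Free-air correction = 0.3086 × 1411.0 = 435.43 mGal
Free-air anomaly = 978075.68 − 978197.81 + (435.43) = 313.30 mGal
Bouguer slab correction = 0.04193 × 2.86 × 1411.0 = 169.21 mGal
Simple Bouguer anomaly = 313.30 − (169.21) = 144.09 mGal

144.1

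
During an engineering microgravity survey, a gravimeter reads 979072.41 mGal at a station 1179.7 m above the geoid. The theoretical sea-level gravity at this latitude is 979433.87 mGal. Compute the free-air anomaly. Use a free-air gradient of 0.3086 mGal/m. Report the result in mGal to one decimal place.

2.6

Free-air correction = 0.3086 × 1179.7 = 364.06 mGal
Free-air anomaly = 979072.41 − 979433.87 + (364.06) = 2.60 mGal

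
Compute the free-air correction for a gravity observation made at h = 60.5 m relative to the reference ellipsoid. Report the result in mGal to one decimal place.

18.7

Free-air correction = 0.3086 × 60.5 = 18.7 mGal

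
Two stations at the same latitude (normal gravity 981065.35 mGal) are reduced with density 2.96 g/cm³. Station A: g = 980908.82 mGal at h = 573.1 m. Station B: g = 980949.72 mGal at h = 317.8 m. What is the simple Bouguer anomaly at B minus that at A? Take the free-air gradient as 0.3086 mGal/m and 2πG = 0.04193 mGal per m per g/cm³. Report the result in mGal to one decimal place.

Δg_SB(A) = 980908.82 − 981065.35 + 0.3086×573.1 − 0.04193×2.96×573.1 = -50.80 mGal
Δg_SB(B) = 980949.72 − 981065.35 + 0.3086×317.8 − 0.04193×2.96×317.8 = -57.00 mGal
Difference = -57.00 − (-50.80) = -6.20 mGal

-6.2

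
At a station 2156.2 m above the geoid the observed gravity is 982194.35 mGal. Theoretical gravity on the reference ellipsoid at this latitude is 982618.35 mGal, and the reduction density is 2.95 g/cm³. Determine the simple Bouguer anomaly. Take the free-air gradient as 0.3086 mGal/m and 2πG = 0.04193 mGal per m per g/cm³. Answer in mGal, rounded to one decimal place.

Free-air correction = 0.3086 × 2156.2 = 665.40 mGal
Free-air anomaly = 982194.35 − 982618.35 + (665.40) = 241.40 mGal
Bouguer slab correction = 0.04193 × 2.95 × 2156.2 = 266.71 mGal
Simple Bouguer anomaly = 241.40 − (266.71) = -25.31 mGal

-25.3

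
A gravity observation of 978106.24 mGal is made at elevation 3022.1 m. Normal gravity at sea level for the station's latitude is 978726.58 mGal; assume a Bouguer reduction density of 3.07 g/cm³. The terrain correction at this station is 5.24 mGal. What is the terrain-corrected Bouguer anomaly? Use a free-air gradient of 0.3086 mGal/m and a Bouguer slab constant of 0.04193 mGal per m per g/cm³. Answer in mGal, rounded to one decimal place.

-71.5

Free-air correction = 0.3086 × 3022.1 = 932.62 mGal
Free-air anomaly = 978106.24 − 978726.58 + (932.62) = 312.28 mGal
Bouguer slab correction = 0.04193 × 3.07 × 3022.1 = 389.02 mGal
Simple Bouguer anomaly = 312.28 − (389.02) = -76.74 mGal
Complete Bouguer anomaly = -76.74 + 5.24 = -71.50 mGal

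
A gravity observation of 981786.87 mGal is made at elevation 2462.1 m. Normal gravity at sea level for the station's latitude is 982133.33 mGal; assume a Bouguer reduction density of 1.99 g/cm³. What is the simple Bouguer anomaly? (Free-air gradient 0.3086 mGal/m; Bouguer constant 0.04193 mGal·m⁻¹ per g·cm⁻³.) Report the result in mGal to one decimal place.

207.9

Free-air correction = 0.3086 × 2462.1 = 759.80 mGal
Free-air anomaly = 981786.87 − 982133.33 + (759.80) = 413.34 mGal
Bouguer slab correction = 0.04193 × 1.99 × 2462.1 = 205.44 mGal
Simple Bouguer anomaly = 413.34 − (205.44) = 207.90 mGal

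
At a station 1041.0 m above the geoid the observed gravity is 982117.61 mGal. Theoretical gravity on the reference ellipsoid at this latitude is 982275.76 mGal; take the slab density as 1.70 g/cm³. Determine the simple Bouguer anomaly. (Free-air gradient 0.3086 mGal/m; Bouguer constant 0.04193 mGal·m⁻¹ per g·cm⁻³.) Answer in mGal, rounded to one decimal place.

Free-air correction = 0.3086 × 1041.0 = 321.25 mGal
Free-air anomaly = 982117.61 − 982275.76 + (321.25) = 163.10 mGal
Bouguer slab correction = 0.04193 × 1.70 × 1041.0 = 74.20 mGal
Simple Bouguer anomaly = 163.10 − (74.20) = 88.90 mGal

88.9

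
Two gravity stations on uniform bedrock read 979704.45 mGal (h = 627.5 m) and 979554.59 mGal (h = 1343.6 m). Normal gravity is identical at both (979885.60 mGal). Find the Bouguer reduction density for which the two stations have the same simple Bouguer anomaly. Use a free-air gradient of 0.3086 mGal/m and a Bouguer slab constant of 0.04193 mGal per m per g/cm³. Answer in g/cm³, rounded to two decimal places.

2.37

Δg_obs = 979554.59 − 979704.45 = -149.86 mGal over Δh = 1343.6 − 627.5 = 716.1 m
Equal Bouguer anomalies ⇒ Δg_obs + (0.3086 − 0.04193ρ)·Δh = 0
0.3086 − 0.04193ρ = −Δg_obs/Δh = 0.20927
ρ = (0.3086 − 0.20927) / 0.04193 = 2.37 g/cm³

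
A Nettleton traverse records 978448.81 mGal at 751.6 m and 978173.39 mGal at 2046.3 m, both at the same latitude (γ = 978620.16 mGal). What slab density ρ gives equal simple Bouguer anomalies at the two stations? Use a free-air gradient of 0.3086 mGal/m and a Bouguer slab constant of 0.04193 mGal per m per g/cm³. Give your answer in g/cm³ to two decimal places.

2.29

Δg_obs = 978173.39 − 978448.81 = -275.42 mGal over Δh = 2046.3 − 751.6 = 1294.7 m
Equal Bouguer anomalies ⇒ Δg_obs + (0.3086 − 0.04193ρ)·Δh = 0
0.3086 − 0.04193ρ = −Δg_obs/Δh = 0.21273
ρ = (0.3086 − 0.21273) / 0.04193 = 2.29 g/cm³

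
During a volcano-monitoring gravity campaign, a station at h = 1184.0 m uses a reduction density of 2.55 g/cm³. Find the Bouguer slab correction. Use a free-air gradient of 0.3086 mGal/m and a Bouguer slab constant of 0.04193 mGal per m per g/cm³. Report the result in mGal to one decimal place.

Bouguer slab correction = 0.04193 × 2.55 × 1184.0 = 126.6 mGal

126.6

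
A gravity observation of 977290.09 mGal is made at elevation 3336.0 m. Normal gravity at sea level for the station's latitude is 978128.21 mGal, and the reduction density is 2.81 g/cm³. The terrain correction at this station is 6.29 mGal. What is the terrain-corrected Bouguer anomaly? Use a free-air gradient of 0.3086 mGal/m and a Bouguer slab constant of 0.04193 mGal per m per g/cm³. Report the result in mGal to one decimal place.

Free-air correction = 0.3086 × 3336.0 = 1029.49 mGal
Free-air anomaly = 977290.09 − 978128.21 + (1029.49) = 191.37 mGal
Bouguer slab correction = 0.04193 × 2.81 × 3336.0 = 393.06 mGal
Simple Bouguer anomaly = 191.37 − (393.06) = -201.69 mGal
Complete Bouguer anomaly = -201.69 + 6.29 = -195.40 mGal

-195.4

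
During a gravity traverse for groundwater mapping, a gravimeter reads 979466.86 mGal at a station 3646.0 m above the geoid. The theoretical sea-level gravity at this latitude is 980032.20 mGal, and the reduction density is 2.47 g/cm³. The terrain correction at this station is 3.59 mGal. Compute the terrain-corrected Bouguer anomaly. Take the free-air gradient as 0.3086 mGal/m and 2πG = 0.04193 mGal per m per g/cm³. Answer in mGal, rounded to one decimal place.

185.8

Free-air correction = 0.3086 × 3646.0 = 1125.16 mGal
Free-air anomaly = 979466.86 − 980032.20 + (1125.16) = 559.82 mGal
Bouguer slab correction = 0.04193 × 2.47 × 3646.0 = 377.61 mGal
Simple Bouguer anomaly = 559.82 − (377.61) = 182.21 mGal
Complete Bouguer anomaly = 182.21 + 3.59 = 185.80 mGal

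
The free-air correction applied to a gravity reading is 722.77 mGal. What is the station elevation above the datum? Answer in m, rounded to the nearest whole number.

h = 722.77 / 0.3086 = 2342.09 m

2342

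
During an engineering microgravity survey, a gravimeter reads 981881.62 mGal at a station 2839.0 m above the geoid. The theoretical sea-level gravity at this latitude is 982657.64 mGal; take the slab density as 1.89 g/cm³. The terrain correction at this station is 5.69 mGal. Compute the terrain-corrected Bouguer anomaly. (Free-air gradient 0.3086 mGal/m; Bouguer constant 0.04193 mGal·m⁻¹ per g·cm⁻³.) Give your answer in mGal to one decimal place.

Free-air correction = 0.3086 × 2839.0 = 876.12 mGal
Free-air anomaly = 981881.62 − 982657.64 + (876.12) = 100.10 mGal
Bouguer slab correction = 0.04193 × 1.89 × 2839.0 = 224.98 mGal
Simple Bouguer anomaly = 100.10 − (224.98) = -124.88 mGal
Complete Bouguer anomaly = -124.88 + 5.69 = -119.19 mGal

-119.2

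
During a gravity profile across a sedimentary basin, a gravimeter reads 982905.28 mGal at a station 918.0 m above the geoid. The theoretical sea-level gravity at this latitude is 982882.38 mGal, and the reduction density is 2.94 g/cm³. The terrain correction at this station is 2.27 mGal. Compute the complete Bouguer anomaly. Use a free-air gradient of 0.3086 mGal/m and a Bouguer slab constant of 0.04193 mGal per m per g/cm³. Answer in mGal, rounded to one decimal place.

Free-air correction = 0.3086 × 918.0 = 283.29 mGal
Free-air anomaly = 982905.28 − 982882.38 + (283.29) = 306.19 mGal
Bouguer slab correction = 0.04193 × 2.94 × 918.0 = 113.17 mGal
Simple Bouguer anomaly = 306.19 − (113.17) = 193.02 mGal
Complete Bouguer anomaly = 193.02 + 2.27 = 195.29 mGal

195.3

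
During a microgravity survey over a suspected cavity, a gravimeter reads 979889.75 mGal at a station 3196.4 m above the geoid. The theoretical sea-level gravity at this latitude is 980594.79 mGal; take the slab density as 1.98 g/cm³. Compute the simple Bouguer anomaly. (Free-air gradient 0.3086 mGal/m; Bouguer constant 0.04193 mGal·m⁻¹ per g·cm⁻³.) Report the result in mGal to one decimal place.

16.0

Free-air correction = 0.3086 × 3196.4 = 986.41 mGal
Free-air anomaly = 979889.75 − 980594.79 + (986.41) = 281.37 mGal
Bouguer slab correction = 0.04193 × 1.98 × 3196.4 = 265.37 mGal
Simple Bouguer anomaly = 281.37 − (265.37) = 16.00 mGal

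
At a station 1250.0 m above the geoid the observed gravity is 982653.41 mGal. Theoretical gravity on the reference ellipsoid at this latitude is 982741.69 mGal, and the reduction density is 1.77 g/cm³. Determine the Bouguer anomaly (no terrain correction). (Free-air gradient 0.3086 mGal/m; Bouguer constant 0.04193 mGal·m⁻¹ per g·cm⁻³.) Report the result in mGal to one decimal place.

204.7

Free-air correction = 0.3086 × 1250.0 = 385.75 mGal
Free-air anomaly = 982653.41 − 982741.69 + (385.75) = 297.47 mGal
Bouguer slab correction = 0.04193 × 1.77 × 1250.0 = 92.77 mGal
Simple Bouguer anomaly = 297.47 − (92.77) = 204.70 mGal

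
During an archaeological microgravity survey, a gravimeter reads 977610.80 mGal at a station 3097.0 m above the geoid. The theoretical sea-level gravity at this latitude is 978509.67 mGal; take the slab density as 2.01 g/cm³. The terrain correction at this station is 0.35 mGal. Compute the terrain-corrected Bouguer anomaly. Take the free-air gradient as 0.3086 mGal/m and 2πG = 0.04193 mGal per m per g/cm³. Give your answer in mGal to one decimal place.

-203.8

Free-air correction = 0.3086 × 3097.0 = 955.73 mGal
Free-air anomaly = 977610.80 − 978509.67 + (955.73) = 56.86 mGal
Bouguer slab correction = 0.04193 × 2.01 × 3097.0 = 261.01 mGal
Simple Bouguer anomaly = 56.86 − (261.01) = -204.15 mGal
Complete Bouguer anomaly = -204.15 + 0.35 = -203.80 mGal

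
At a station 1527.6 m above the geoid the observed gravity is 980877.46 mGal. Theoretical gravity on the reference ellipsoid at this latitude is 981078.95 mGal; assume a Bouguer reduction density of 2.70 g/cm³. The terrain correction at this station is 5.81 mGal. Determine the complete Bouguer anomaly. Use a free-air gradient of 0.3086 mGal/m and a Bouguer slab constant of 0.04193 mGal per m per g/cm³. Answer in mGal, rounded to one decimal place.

102.8

Free-air correction = 0.3086 × 1527.6 = 471.42 mGal
Free-air anomaly = 980877.46 − 981078.95 + (471.42) = 269.93 mGal
Bouguer slab correction = 0.04193 × 2.70 × 1527.6 = 172.94 mGal
Simple Bouguer anomaly = 269.93 − (172.94) = 96.99 mGal
Complete Bouguer anomaly = 96.99 + 5.81 = 102.80 mGal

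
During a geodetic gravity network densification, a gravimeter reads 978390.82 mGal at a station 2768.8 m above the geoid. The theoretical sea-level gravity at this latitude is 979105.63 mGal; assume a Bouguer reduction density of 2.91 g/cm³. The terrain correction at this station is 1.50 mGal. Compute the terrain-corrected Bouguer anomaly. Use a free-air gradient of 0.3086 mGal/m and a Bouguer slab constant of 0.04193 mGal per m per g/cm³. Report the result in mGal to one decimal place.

Free-air correction = 0.3086 × 2768.8 = 854.45 mGal
Free-air anomaly = 978390.82 − 979105.63 + (854.45) = 139.64 mGal
Bouguer slab correction = 0.04193 × 2.91 × 2768.8 = 337.84 mGal
Simple Bouguer anomaly = 139.64 − (337.84) = -198.20 mGal
Complete Bouguer anomaly = -198.20 + 1.50 = -196.70 mGal

-196.7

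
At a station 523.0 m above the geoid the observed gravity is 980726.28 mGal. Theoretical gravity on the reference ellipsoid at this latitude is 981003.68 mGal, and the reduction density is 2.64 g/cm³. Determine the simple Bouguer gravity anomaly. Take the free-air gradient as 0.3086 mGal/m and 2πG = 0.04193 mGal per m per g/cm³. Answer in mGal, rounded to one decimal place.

-173.9

Free-air correction = 0.3086 × 523.0 = 161.40 mGal
Free-air anomaly = 980726.28 − 981003.68 + (161.40) = -116.00 mGal
Bouguer slab correction = 0.04193 × 2.64 × 523.0 = 57.89 mGal
Simple Bouguer anomaly = -116.00 − (57.89) = -173.89 mGal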